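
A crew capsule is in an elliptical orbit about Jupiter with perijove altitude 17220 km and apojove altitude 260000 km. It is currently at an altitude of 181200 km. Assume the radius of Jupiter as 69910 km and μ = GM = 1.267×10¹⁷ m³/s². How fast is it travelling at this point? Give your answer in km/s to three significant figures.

r_p = 69910 + 17220 = 87130 km = 8.7130×10⁷ m.
r_a = 69910 + 260000 = 329910 km = 3.2991×10⁸ m.
r = 69910 + 181200 = 2.5111×10⁵ km = 2.511×10⁸ m.
Semi-major axis a = (r_p + r_a)/2 = 2.0852×10⁵ km = 2.085×10⁸ m.
Vis-viva: v² = μ(2/r − 1/a) = 1.267×10¹⁷ × (7.965×10⁻⁹ − 4.796×10⁻⁹) = 4.015×10⁸ m²/s².
v = 20040 m/s = 20.04 km/s.

v ≈ 20.0 km/s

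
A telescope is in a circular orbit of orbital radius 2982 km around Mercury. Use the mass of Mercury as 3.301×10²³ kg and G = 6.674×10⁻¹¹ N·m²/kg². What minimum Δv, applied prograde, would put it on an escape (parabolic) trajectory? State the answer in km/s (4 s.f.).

Δv ≈ 1.126 km/s

μ = GM = 6.674×10⁻¹¹ × 3.301×10²³ = 2.203×10¹³ m³/s².
r = 2982 km = 2.982×10⁶ m.
Circular speed v_c = √(μ/r) = 2718 m/s.
Escape speed v_esc = √(2μ/r) = √2 × v_c = 3844 m/s.
Δv = v_esc − v_c = 1126 m/s = 1.126 km/s.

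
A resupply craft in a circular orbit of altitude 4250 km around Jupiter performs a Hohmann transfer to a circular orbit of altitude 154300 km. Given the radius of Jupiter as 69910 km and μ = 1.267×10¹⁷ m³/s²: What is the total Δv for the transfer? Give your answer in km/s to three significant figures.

Δv_total ≈ 16.3 km/s

r₁ = 69910 + 4250 = 74160 km = 7.4160×10⁷ m.
r₂ = 69910 + 154300 = 224210 km = 2.2421×10⁸ m.
Transfer ellipse a_t = (r₁ + r₂)/2 = 1.492×10⁸ m.
At r₁: circular v_c1 = √(μ/r₁) = 41330 m/s; transfer-perijove v_p = √[μ(2/r₁ − 1/a_t)] = 50670 m/s.
Δv₁ = v_p − v_c1 = 9338 m/s.
At r₂: circular v_c2 = √(μ/r₂) = 23770 m/s; transfer-apojove v_a = √[μ(2/r₂ − 1/a_t)] = 16760 m/s.
Δv₂ = v_c2 − v_a = 7011 m/s.
Total Δv = Δv₁ + Δv₂ = 16350 m/s = 16.35 km/s.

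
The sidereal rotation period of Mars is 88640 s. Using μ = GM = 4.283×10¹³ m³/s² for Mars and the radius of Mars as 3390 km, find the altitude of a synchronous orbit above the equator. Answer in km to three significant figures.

A synchronous orbit has period T, so by Kepler's third law a = (μT²/4π²)^(1/3).
μT²/4π² = 4.283×10¹³ × (8.864×10⁴)² / 39.48 = 8.524×10²¹ m³.
a = 2.043×10⁷ m = 20428 km.
Altitude h = a − R = 20428 − 3390 = 17038 km.

h_sync ≈ 17000 km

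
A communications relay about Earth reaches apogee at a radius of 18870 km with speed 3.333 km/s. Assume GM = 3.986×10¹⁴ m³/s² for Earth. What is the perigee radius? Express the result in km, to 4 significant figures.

r_a = 1.887×10⁷ m.
Specific energy ε = v²/2 − μ/r = -1.557×10⁷ J/kg, so a = −μ/(2ε) = 1.280×10⁷ m.
The apsides satisfy r_p + r_a = 2a, so the perigee radius is 2a − r_a = 6.732×10⁶ m = 6732.1 km.

perigee radius ≈ 6732 km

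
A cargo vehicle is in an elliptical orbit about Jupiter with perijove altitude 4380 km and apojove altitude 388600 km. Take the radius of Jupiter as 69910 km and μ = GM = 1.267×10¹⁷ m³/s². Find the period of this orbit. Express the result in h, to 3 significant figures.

r_p = 69910 + 4380 = 74290 km = 7.4290×10⁷ m.
r_a = 69910 + 388600 = 458510 km = 4.5851×10⁸ m.
Semi-major axis a = (r_p + r_a)/2 = (74290 + 4.5851×10⁵)/2 = 2.6640×10⁵ km = 2.664×10⁸ m.
By Kepler's third law T = 2π√(a³/μ) = 2π × 1.222×10⁴ = 7.675×10⁴ s.
= 21.32 h.

T ≈ 21.3 h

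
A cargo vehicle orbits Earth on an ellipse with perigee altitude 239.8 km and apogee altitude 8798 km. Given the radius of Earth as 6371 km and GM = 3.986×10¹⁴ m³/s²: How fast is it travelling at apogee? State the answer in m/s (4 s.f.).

v ≈ 3994 m/s

r_p = 6371 + 239.8 = 6610.8 km = 6.6108×10⁶ m.
r_a = 6371 + 8798 = 15169 km = 1.5169×10⁷ m.
Semi-major axis a = (r_p + r_a)/2 = 10890 km = 1.089×10⁷ m.
Vis-viva: v² = μ(2/r − 1/a) = 3.986×10¹⁴ × (1.318×10⁻⁷ − 9.183×10⁻⁸) = 1.595×10⁷ m²/s².
v = 3994 m/s.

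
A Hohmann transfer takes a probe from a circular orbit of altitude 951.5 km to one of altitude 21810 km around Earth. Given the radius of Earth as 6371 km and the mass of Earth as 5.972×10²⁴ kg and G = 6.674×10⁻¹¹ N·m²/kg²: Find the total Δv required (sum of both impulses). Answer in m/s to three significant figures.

μ = GM = 6.674×10⁻¹¹ × 5.972×10²⁴ = 3.986×10¹⁴ m³/s².
r₁ = 6371 + 951.5 = 7322.5 km = 7.3225×10⁶ m.
r₂ = 6371 + 21810 = 28181 km = 2.8181×10⁷ m.
Transfer ellipse a_t = (r₁ + r₂)/2 = 1.775×10⁷ m.
At r₁: circular v_c1 = √(μ/r₁) = 7378 m/s; transfer-perigee v_p = √[μ(2/r₁ − 1/a_t)] = 9296 m/s.
Δv₁ = v_p − v_c1 = 1918 m/s.
At r₂: circular v_c2 = √(μ/r₂) = 3761 m/s; transfer-apogee v_a = √[μ(2/r₂ − 1/a_t)] = 2415 m/s.
Δv₂ = v_c2 − v_a = 1345 m/s.
Total Δv = Δv₁ + Δv₂ = 3263 m/s.

Δv_total ≈ 3260 m/s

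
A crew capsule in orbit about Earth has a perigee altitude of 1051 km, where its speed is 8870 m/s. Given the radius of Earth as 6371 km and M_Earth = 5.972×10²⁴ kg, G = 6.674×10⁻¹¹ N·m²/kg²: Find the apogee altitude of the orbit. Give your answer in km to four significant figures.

apogee altitude ≈ 13960 km

μ = GM = 6.674×10⁻¹¹ × 5.972×10²⁴ = 3.986×10¹⁴ m³/s².
r_p = 6371 + 1051 = 7422.0 km = 7.422×10⁶ m.
Specific energy ε = v²/2 − μ/r = -1.436×10⁷ J/kg, so a = −μ/(2ε) = 1.388×10⁷ m.
The apsides satisfy r_p + r_a = 2a, so the apogee radius is 2a − r_p = 2.033×10⁷ m = 20328 km.
Apogee altitude = 20328 − 6371 = 13957 km.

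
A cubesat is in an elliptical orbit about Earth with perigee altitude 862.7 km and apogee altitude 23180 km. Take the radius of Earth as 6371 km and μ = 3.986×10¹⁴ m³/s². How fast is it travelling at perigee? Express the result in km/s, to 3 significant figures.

v ≈ 9.41 km/s

r_p = 6371 + 862.7 = 7233.7 km = 7.2337×10⁶ m.
r_a = 6371 + 23180 = 29551 km = 2.9551×10⁷ m.
Semi-major axis a = (r_p + r_a)/2 = 18392 km = 1.839×10⁷ m.
Vis-viva: v² = μ(2/r − 1/a) = 3.986×10¹⁴ × (2.765×10⁻⁷ − 5.437×10⁻⁸) = 8.853×10⁷ m²/s².
v = 9409 m/s = 9.409 km/s.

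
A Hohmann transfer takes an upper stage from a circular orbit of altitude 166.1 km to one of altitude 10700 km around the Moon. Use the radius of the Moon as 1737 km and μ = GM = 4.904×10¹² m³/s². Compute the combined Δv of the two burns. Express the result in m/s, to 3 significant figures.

r₁ = 1737 + 166.1 = 1903.1 km = 1.9031×10⁶ m.
r₂ = 1737 + 10700 = 12437 km = 1.2437×10⁷ m.
Transfer ellipse a_t = (r₁ + r₂)/2 = 7.170×10⁶ m.
At r₁: circular v_c1 = √(μ/r₁) = 1605 m/s; transfer-perilune v_p = √[μ(2/r₁ − 1/a_t)] = 2114 m/s.
Δv₁ = v_p − v_c1 = 508.9 m/s.
At r₂: circular v_c2 = √(μ/r₂) = 627.9 m/s; transfer-apolune v_a = √[μ(2/r₂ − 1/a_t)] = 323.5 m/s.
Δv₂ = v_c2 − v_a = 304.4 m/s.
Total Δv = Δv₁ + Δv₂ = 813.3 m/s.

Δv_total ≈ 813 m/s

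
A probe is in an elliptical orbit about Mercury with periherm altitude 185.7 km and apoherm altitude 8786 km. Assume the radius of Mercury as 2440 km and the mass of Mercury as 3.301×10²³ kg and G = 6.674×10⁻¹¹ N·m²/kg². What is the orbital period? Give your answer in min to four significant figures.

T ≈ 406.7 min

μ = GM = 6.674×10⁻¹¹ × 3.301×10²³ = 2.203×10¹³ m³/s².
r_p = 2440 + 185.7 = 2625.7 km = 2.6257×10⁶ m.
r_a = 2440 + 8786 = 11226 km = 1.1226×10⁷ m.
Semi-major axis a = (r_p + r_a)/2 = (2625.7 + 11226)/2 = 6925.9 km = 6.926×10⁶ m.
By Kepler's third law T = 2π√(a³/μ) = 2π × 3.883×10³ = 2.440×10⁴ s.
= 406.7 min.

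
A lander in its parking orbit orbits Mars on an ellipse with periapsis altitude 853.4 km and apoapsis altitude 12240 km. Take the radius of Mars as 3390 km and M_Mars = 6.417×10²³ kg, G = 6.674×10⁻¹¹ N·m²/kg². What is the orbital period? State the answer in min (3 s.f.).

T ≈ 501 min

μ = GM = 6.674×10⁻¹¹ × 6.417×10²³ = 4.283×10¹³ m³/s².
r_p = 3390 + 853.4 = 4243.4 km = 4.2434×10⁶ m.
r_a = 3390 + 12240 = 15630 km = 1.5630×10⁷ m.
Semi-major axis a = (r_p + r_a)/2 = (4243.4 + 15630)/2 = 9936.7 km = 9.937×10⁶ m.
By Kepler's third law T = 2π√(a³/μ) = 2π × 4.786×10³ = 3.007×10⁴ s.
= 501.2 min.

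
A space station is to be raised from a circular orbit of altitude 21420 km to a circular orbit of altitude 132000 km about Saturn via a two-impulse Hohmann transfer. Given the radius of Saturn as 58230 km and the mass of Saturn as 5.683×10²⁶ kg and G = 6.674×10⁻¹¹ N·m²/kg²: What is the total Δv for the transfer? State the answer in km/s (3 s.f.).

Δv_total ≈ 7.36 km/s

μ = GM = 6.674×10⁻¹¹ × 5.683×10²⁶ = 3.793×10¹⁶ m³/s².
r₁ = 58230 + 21420 = 79650 km = 7.9650×10⁷ m.
r₂ = 58230 + 132000 = 190230 km = 1.9023×10⁸ m.
Transfer ellipse a_t = (r₁ + r₂)/2 = 1.349×10⁸ m.
At r₁: circular v_c1 = √(μ/r₁) = 21820 m/s; transfer-perikrone v_p = √[μ(2/r₁ − 1/a_t)] = 25910 m/s.
Δv₁ = v_p − v_c1 = 4088 m/s.
At r₂: circular v_c2 = √(μ/r₂) = 14120 m/s; transfer-apokrone v_a = √[μ(2/r₂ − 1/a_t)] = 10850 m/s.
Δv₂ = v_c2 − v_a = 3272 m/s.
Total Δv = Δv₁ + Δv₂ = 7360 m/s = 7.360 km/s.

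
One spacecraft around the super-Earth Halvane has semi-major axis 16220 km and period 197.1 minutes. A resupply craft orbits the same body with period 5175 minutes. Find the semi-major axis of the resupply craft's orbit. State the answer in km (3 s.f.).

a₂ ≈ 1.43×10⁵ km

Kepler's third law: a³ ∝ T², so a₂ = a₁ (T₂/T₁)^(2/3).
T₂/T₁ = 26.26, (T₂/T₁)^(2/3) = 8.834.
a₂ = 16220 × 8.834 = 1.433×10⁵ km.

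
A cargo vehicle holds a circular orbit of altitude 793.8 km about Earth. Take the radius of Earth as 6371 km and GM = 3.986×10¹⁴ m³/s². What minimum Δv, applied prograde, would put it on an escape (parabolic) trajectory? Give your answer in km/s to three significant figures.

Δv ≈ 3.09 km/s

r = 6371 + 793.8 = 7164.8 km = 7.1648×10⁶ m.
Circular speed v_c = √(μ/r) = 7459 m/s.
Escape speed v_esc = √(2μ/r) = √2 × v_c = 10550 m/s.
Δv = v_esc − v_c = 3090 m/s = 3.090 km/s.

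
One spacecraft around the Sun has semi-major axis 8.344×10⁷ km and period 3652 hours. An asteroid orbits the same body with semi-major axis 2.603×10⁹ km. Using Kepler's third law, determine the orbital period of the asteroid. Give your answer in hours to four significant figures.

T₂ ≈ 6.363×10⁵ hours

Kepler's third law: T² ∝ a³, so T₂ = T₁ (a₂/a₁)^(3/2).
a₂/a₁ = 31.20, (a₂/a₁)^(3/2) = 174.2.
T₂ = 3652 × 174.2 = 6.363×10⁵ hours.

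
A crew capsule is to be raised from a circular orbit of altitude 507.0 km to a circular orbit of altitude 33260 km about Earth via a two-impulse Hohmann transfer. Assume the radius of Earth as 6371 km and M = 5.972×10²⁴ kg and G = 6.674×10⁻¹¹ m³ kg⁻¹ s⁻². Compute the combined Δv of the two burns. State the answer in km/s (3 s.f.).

μ = GM = 6.674×10⁻¹¹ × 5.972×10²⁴ = 3.986×10¹⁴ m³/s².
r₁ = 6371 + 507.0 = 6878.0 km = 6.8780×10⁶ m.
r₂ = 6371 + 33260 = 39631 km = 3.9631×10⁷ m.
Transfer ellipse a_t = (r₁ + r₂)/2 = 2.325×10⁷ m.
At r₁: circular v_c1 = √(μ/r₁) = 7612 m/s; transfer-perigee v_p = √[μ(2/r₁ − 1/a_t)] = 9938 m/s.
Δv₁ = v_p − v_c1 = 2325 m/s.
At r₂: circular v_c2 = √(μ/r₂) = 3171 m/s; transfer-apogee v_a = √[μ(2/r₂ − 1/a_t)] = 1725 m/s.
Δv₂ = v_c2 − v_a = 1447 m/s.
Total Δv = Δv₁ + Δv₂ = 3772 m/s = 3.772 km/s.

Δv_total ≈ 3.77 km/s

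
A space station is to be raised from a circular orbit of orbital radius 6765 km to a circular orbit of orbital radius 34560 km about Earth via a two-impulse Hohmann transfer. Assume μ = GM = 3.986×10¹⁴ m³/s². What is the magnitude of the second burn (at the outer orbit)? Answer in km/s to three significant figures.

Δv ≈ 1.45 km/s

r₁ = 6765 km = 6.765×10⁶ m.
r₂ = 34560 km = 3.456×10⁷ m.
Transfer ellipse a_t = (r₁ + r₂)/2 = 2.066×10⁷ m.
At r₁: circular v_c1 = √(μ/r₁) = 7676 m/s; transfer-perigee v_p = √[μ(2/r₁ − 1/a_t)] = 9927 m/s.
At r₂: circular v_c2 = √(μ/r₂) = 3396 m/s; transfer-apogee v_a = √[μ(2/r₂ − 1/a_t)] = 1943 m/s.
Δv₂ = v_c2 − v_a = 1453 m/s.
= 1.453 km/s.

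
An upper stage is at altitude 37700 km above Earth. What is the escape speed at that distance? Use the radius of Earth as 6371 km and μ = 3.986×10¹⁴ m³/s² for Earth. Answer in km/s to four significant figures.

v_esc ≈ 4.253 km/s

r = 6371 + 37700 = 44071 km = 4.4071×10⁷ m.
Escape speed v_esc = √(2μ/r) = √(2 × 3.986×10¹⁴ / 4.407×10⁷) = √(1.809×10⁷) = 4253 m/s.
= 4.253 km/s.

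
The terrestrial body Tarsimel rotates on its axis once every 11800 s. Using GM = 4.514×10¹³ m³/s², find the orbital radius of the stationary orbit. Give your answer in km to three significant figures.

r_sync ≈ 5420 km

A synchronous orbit has period T, so by Kepler's third law a = (μT²/4π²)^(1/3).
μT²/4π² = 4.514×10¹³ × (1.180×10⁴)² / 39.48 = 1.592×10²⁰ m³.
a = 5.420×10⁶ m = 5419.9 km.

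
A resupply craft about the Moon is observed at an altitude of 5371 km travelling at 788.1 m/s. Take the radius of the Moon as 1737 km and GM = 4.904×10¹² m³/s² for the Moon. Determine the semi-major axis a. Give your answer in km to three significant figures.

r = 1737 + 5371 = 7108.0 km = 7.108×10⁶ m.
Vis-viva rearranged: 1/a = 2/r − v²/μ = 2.814×10⁻⁷ − 1.267×10⁻⁷ = 1.547×10⁻⁷ m⁻¹.
a = 6.463×10⁶ m = 6463.2 km.

a ≈ 6460 km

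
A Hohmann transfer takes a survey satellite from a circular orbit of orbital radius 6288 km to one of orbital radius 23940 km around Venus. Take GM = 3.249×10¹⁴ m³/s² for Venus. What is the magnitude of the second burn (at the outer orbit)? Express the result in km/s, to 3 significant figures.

Δv ≈ 1.31 km/s

r₁ = 6288 km = 6.288×10⁶ m.
r₂ = 23940 km = 2.394×10⁷ m.
Transfer ellipse a_t = (r₁ + r₂)/2 = 1.511×10⁷ m.
At r₁: circular v_c1 = √(μ/r₁) = 7188 m/s; transfer-periapsis v_p = √[μ(2/r₁ − 1/a_t)] = 9047 m/s.
At r₂: circular v_c2 = √(μ/r₂) = 3684 m/s; transfer-apoapsis v_a = √[μ(2/r₂ − 1/a_t)] = 2376 m/s.
Δv₂ = v_c2 − v_a = 1308 m/s.
= 1.308 km/s.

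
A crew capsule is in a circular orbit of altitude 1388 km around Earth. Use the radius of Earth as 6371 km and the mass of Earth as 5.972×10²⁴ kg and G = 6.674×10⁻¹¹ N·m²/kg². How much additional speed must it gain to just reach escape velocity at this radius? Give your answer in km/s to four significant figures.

Δv ≈ 2.969 km/s

μ = GM = 6.674×10⁻¹¹ × 5.972×10²⁴ = 3.986×10¹⁴ m³/s².
r = 6371 + 1388 = 7759.0 km = 7.7590×10⁶ m.
Circular speed v_c = √(μ/r) = 7167 m/s.
Escape speed v_esc = √(2μ/r) = √2 × v_c = 10140 m/s.
Δv = v_esc − v_c = 2969 m/s = 2.969 km/s.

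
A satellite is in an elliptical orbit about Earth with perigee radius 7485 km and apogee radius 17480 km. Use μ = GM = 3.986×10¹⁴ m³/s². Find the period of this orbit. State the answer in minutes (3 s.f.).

T ≈ 231 minutes

Semi-major axis a = (r_p + r_a)/2 = (7485.0 + 17480)/2 = 12482 km = 1.248×10⁷ m.
By Kepler's third law T = 2π√(a³/μ) = 2π × 2.209×10³ = 1.388×10⁴ s.
= 231.3 minutes.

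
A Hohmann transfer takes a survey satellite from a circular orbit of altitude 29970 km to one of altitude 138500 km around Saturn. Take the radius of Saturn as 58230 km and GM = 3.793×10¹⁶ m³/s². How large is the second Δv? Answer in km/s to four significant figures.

Δv ≈ 2.960 km/s

r₁ = 58230 + 29970 = 88200 km = 8.8200×10⁷ m.
r₂ = 58230 + 138500 = 196730 km = 1.9673×10⁸ m.
Transfer ellipse a_t = (r₁ + r₂)/2 = 1.425×10⁸ m.
At r₁: circular v_c1 = √(μ/r₁) = 20740 m/s; transfer-perikrone v_p = √[μ(2/r₁ − 1/a_t)] = 24370 m/s.
At r₂: circular v_c2 = √(μ/r₂) = 13890 m/s; transfer-apokrone v_a = √[μ(2/r₂ − 1/a_t)] = 10930 m/s.
Δv₂ = v_c2 − v_a = 2960 m/s.
= 2.960 km/s.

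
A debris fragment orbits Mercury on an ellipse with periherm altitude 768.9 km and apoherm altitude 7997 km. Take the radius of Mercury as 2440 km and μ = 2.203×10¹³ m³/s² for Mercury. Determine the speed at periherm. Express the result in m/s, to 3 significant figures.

r_p = 2440 + 768.9 = 3208.9 km = 3.2089×10⁶ m.
r_a = 2440 + 7997 = 10437 km = 1.0437×10⁷ m.
Semi-major axis a = (r_p + r_a)/2 = 6822.9 km = 6.823×10⁶ m.
Vis-viva: v² = μ(2/r − 1/a) = 2.203×10¹³ × (6.233×10⁻⁷ − 1.466×10⁻⁷) = 1.050×10⁷ m²/s².
v = 3241 m/s.

v ≈ 3240 m/s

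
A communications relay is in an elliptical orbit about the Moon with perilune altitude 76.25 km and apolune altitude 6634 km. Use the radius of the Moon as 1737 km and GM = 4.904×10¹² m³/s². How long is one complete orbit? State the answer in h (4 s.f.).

T ≈ 9.056 h

r_p = 1737 + 76.25 = 1813.2 km = 1.8132×10⁶ m.
r_a = 1737 + 6634 = 8371.0 km = 8.3710×10⁶ m.
Semi-major axis a = (r_p + r_a)/2 = (1813.2 + 8371.0)/2 = 5092.1 km = 5.092×10⁶ m.
By Kepler's third law T = 2π√(a³/μ) = 2π × 5.189×10³ = 3.260×10⁴ s.
= 9.056 h.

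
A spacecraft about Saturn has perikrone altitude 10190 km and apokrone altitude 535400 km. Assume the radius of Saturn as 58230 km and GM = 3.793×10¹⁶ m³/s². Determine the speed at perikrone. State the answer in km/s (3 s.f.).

r_p = 58230 + 10190 = 68420 km = 6.8420×10⁷ m.
r_a = 58230 + 535400 = 593630 km = 5.9363×10⁸ m.
Semi-major axis a = (r_p + r_a)/2 = 3.3102×10⁵ km = 3.310×10⁸ m.
Vis-viva: v² = μ(2/r − 1/a) = 3.793×10¹⁶ × (2.923×10⁻⁸ − 3.021×10⁻⁹) = 9.942×10⁸ m²/s².
v = 31530 m/s = 31.53 km/s.

v ≈ 31.5 km/s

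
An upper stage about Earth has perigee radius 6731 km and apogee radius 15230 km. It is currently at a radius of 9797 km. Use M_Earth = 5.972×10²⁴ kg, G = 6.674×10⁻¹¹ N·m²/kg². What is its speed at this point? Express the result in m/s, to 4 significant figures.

v ≈ 6713 m/s

μ = GM = 6.674×10⁻¹¹ × 5.972×10²⁴ = 3.986×10¹⁴ m³/s².
Semi-major axis a = (r_p + r_a)/2 = 10980 km = 1.098×10⁷ m.
Vis-viva: v² = μ(2/r − 1/a) = 3.986×10¹⁴ × (2.041×10⁻⁷ − 9.107×10⁻⁸) = 4.507×10⁷ m²/s².
v = 6713 m/s.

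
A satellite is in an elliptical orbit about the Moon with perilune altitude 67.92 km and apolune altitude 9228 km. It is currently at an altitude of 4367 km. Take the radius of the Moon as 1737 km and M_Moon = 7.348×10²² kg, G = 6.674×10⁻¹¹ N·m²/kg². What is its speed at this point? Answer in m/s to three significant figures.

μ = GM = 6.674×10⁻¹¹ × 7.348×10²² = 4.904×10¹² m³/s².
r_p = 1737 + 67.92 = 1804.9 km = 1.8049×10⁶ m.
r_a = 1737 + 9228 = 10965 km = 1.0965×10⁷ m.
r = 1737 + 4367 = 6104.0 km = 6.104×10⁶ m.
Semi-major axis a = (r_p + r_a)/2 = 6385.0 km = 6.385×10⁶ m.
Vis-viva: v² = μ(2/r − 1/a) = 4.904×10¹² × (3.277×10⁻⁷ − 1.566×10⁻⁷) = 8.388×10⁵ m²/s².
v = 915.8 m/s.

v ≈ 916 m/s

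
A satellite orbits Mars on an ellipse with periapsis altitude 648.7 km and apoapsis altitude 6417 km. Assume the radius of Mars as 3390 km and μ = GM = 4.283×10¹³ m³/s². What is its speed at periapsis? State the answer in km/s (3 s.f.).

r_p = 3390 + 648.7 = 4038.7 km = 4.0387×10⁶ m.
r_a = 3390 + 6417 = 9807.0 km = 9.8070×10⁶ m.
Semi-major axis a = (r_p + r_a)/2 = 6922.9 km = 6.923×10⁶ m.
Vis-viva: v² = μ(2/r − 1/a) = 4.283×10¹³ × (4.952×10⁻⁷ − 1.444×10⁻⁷) = 1.502×10⁷ m²/s².
v = 3876 m/s = 3.876 km/s.

v ≈ 3.88 km/s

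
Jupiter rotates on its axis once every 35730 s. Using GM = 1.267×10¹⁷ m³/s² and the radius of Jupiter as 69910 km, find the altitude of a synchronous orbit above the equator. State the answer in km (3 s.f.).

A synchronous orbit has period T, so by Kepler's third law a = (μT²/4π²)^(1/3).
μT²/4π² = 1.267×10¹⁷ × (3.573×10⁴)² / 39.48 = 4.097×10²⁴ m³.
a = 1.600×10⁸ m = 1.6002×10⁵ km.
Altitude h = a − R = 1.6002×10⁵ − 69910 = 90105 km.

h_sync ≈ 90100 km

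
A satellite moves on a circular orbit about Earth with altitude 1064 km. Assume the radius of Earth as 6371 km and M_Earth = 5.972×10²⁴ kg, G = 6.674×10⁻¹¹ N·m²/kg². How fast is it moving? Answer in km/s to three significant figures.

μ = GM = 6.674×10⁻¹¹ × 5.972×10²⁴ = 3.986×10¹⁴ m³/s².
r = 6371 + 1064 = 7435.0 km = 7.4350×10⁶ m.
For a circular orbit v = √(μ/r) = √(3.986×10¹⁴ / 7.435×10⁶) = √(5.361×10⁷) = 7322 m/s.
That is 7.322 km/s.

v ≈ 7.32 km/s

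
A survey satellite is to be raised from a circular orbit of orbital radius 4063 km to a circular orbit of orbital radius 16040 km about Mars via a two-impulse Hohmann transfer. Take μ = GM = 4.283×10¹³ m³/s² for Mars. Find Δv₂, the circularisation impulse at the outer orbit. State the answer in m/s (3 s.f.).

Δv ≈ 595 m/s

r₁ = 4063 km = 4.063×10⁶ m.
r₂ = 16040 km = 1.604×10⁷ m.
Transfer ellipse a_t = (r₁ + r₂)/2 = 1.005×10⁷ m.
At r₁: circular v_c1 = √(μ/r₁) = 3247 m/s; transfer-periapsis v_p = √[μ(2/r₁ − 1/a_t)] = 4101 m/s.
At r₂: circular v_c2 = √(μ/r₂) = 1634 m/s; transfer-apoapsis v_a = √[μ(2/r₂ − 1/a_t)] = 1039 m/s.
Δv₂ = v_c2 − v_a = 595.2 m/s.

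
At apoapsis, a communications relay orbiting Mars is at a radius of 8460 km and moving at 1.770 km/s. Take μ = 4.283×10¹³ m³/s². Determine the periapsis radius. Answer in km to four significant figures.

periapsis radius ≈ 3790 km

r_a = 8.460×10⁶ m.
Specific energy ε = v²/2 − μ/r = -3.496×10⁶ J/kg, so a = −μ/(2ε) = 6.125×10⁶ m.
The apsides satisfy r_p + r_a = 2a, so the periapsis radius is 2a − r_a = 3.790×10⁶ m = 3790.5 km.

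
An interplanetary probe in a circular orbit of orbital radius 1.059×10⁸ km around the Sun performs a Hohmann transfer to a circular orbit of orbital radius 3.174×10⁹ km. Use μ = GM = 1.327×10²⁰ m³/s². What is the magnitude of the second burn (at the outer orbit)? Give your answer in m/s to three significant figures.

Δv ≈ 4820 m/s

r₁ = 1.059×10⁸ km = 1.059×10¹¹ m.
r₂ = 3.174×10⁹ km = 3.174×10¹² m.
Transfer ellipse a_t = (r₁ + r₂)/2 = 1.640×10¹² m.
At r₁: circular v_c1 = √(μ/r₁) = 35400 m/s; transfer-perihelion v_p = √[μ(2/r₁ − 1/a_t)] = 49250 m/s.
At r₂: circular v_c2 = √(μ/r₂) = 6466 m/s; transfer-aphelion v_a = √[μ(2/r₂ − 1/a_t)] = 1643 m/s.
Δv₂ = v_c2 − v_a = 4823 m/s.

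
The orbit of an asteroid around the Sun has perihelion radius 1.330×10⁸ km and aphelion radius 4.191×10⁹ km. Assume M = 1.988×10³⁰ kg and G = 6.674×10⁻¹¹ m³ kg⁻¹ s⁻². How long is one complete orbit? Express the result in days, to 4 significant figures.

μ = GM = 6.674×10⁻¹¹ × 1.988×10³⁰ = 1.327×10²⁰ m³/s².
Semi-major axis a = (r_p + r_a)/2 = (1.3300×10⁸ + 4.1910×10⁹)/2 = 2.1620×10⁹ km = 2.162×10¹² m.
By Kepler's third law T = 2π√(a³/μ) = 2π × 2.760×10⁸ = 1.734×10⁹ s.
= 20070 days.

T ≈ 20070 days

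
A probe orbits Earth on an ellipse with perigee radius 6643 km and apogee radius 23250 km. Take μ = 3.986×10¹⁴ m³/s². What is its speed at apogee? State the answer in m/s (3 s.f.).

Semi-major axis a = (r_p + r_a)/2 = 14946 km = 1.495×10⁷ m.
Vis-viva: v² = μ(2/r − 1/a) = 3.986×10¹⁴ × (8.602×10⁻⁸ − 6.691×10⁻⁸) = 7.620×10⁶ m²/s².
v = 2760 m/s.

v ≈ 2760 m/s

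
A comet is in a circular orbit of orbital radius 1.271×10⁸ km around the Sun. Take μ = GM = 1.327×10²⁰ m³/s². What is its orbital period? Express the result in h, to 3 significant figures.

T ≈ 6870 h

r = 1.271×10⁸ km = 1.271×10¹¹ m.
Kepler's third law: T = 2π√(r³/μ) = 2π√((1.271×10¹¹)³ / 1.327×10²⁰).
r³/μ = 1.547×10¹³ s², so T = 2π × 3.934×10⁶ = 2.472×10⁷ s.
Converting: 2.472×10⁷ s ÷ 3600 = 6865 h.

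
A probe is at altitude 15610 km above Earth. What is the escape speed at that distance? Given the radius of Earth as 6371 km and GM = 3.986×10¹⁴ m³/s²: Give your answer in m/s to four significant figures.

v_esc ≈ 6022 m/s

r = 6371 + 15610 = 21981 km = 2.1981×10⁷ m.
Escape speed v_esc = √(2μ/r) = √(2 × 3.986×10¹⁴ / 2.198×10⁷) = √(3.627×10⁷) = 6022 m/s.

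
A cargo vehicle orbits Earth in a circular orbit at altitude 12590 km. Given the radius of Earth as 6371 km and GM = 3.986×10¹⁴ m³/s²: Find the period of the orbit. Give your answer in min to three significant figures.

r = 6371 + 12590 = 18961 km = 1.8961×10⁷ m.
Kepler's third law: T = 2π√(r³/μ) = 2π√((1.896×10⁷)³ / 3.986×10¹⁴).
r³/μ = 1.710×10⁷ s², so T = 2π × 4.135×10³ = 2.598×10⁴ s.
Converting: 2.598×10⁴ s ÷ 60.00 = 433.1 min.

T ≈ 433 min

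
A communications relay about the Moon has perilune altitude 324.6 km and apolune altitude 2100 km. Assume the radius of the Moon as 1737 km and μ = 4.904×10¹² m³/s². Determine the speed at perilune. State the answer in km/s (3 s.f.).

r_p = 1737 + 324.6 = 2061.6 km = 2.0616×10⁶ m.
r_a = 1737 + 2100 = 3837.0 km = 3.8370×10⁶ m.
Semi-major axis a = (r_p + r_a)/2 = 2949.3 km = 2.949×10⁶ m.
Vis-viva: v² = μ(2/r − 1/a) = 4.904×10¹² × (9.701×10⁻⁷ − 3.391×10⁻⁷) = 3.095×10⁶ m²/s².
v = 1759 m/s = 1.759 km/s.

v ≈ 1.76 km/s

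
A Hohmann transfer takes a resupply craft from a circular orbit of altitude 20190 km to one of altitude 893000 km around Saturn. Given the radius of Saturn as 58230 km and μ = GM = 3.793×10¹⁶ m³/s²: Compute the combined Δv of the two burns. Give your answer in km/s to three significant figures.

r₁ = 58230 + 20190 = 78420 km = 7.8420×10⁷ m.
r₂ = 58230 + 893000 = 951230 km = 9.5123×10⁸ m.
Transfer ellipse a_t = (r₁ + r₂)/2 = 5.148×10⁸ m.
At r₁: circular v_c1 = √(μ/r₁) = 21990 m/s; transfer-perikrone v_p = √[μ(2/r₁ − 1/a_t)] = 29890 m/s.
Δv₁ = v_p − v_c1 = 7902 m/s.
At r₂: circular v_c2 = √(μ/r₂) = 6315 m/s; transfer-apokrone v_a = √[μ(2/r₂ − 1/a_t)] = 2465 m/s.
Δv₂ = v_c2 − v_a = 3850 m/s.
Total Δv = Δv₁ + Δv₂ = 11750 m/s = 11.75 km/s.

Δv_total ≈ 11.8 km/s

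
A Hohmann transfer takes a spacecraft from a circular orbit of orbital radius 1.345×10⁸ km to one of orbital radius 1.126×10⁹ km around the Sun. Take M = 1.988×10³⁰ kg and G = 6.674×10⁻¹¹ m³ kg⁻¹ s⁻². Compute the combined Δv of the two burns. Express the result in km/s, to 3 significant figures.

Δv_total ≈ 16.4 km/s

μ = GM = 6.674×10⁻¹¹ × 1.988×10³⁰ = 1.327×10²⁰ m³/s².
r₁ = 1.345×10⁸ km = 1.345×10¹¹ m.
r₂ = 1.126×10⁹ km = 1.126×10¹² m.
Transfer ellipse a_t = (r₁ + r₂)/2 = 6.302×10¹¹ m.
At r₁: circular v_c1 = √(μ/r₁) = 31410 m/s; transfer-perihelion v_p = √[μ(2/r₁ − 1/a_t)] = 41980 m/s.
Δv₁ = v_p − v_c1 = 10570 m/s.
At r₂: circular v_c2 = √(μ/r₂) = 10860 m/s; transfer-aphelion v_a = √[μ(2/r₂ − 1/a_t)] = 5015 m/s.
Δv₂ = v_c2 − v_a = 5840 m/s.
Total Δv = Δv₁ + Δv₂ = 16410 m/s = 16.41 km/s.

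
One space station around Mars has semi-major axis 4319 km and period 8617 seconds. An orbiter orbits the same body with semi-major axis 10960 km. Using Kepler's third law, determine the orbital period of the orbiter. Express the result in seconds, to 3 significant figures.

Kepler's third law: T² ∝ a³, so T₂ = T₁ (a₂/a₁)^(3/2).
a₂/a₁ = 2.538, (a₂/a₁)^(3/2) = 4.042.
T₂ = 8617 × 4.042 = 34830 seconds.

T₂ ≈ 34800 seconds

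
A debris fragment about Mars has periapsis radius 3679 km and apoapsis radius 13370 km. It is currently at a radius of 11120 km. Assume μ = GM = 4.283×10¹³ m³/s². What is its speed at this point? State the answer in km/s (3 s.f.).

Semi-major axis a = (r_p + r_a)/2 = 8524.5 km = 8.524×10⁶ m.
Vis-viva: v² = μ(2/r − 1/a) = 4.283×10¹³ × (1.799×10⁻⁷ − 1.173×10⁻⁷) = 2.679×10⁶ m²/s².
v = 1637 m/s = 1.637 km/s.

v ≈ 1.64 km/s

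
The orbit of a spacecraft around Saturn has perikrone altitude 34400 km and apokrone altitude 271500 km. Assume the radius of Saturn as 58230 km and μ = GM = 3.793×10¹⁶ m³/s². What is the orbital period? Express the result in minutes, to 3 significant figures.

T ≈ 1650 minutes

r_p = 58230 + 34400 = 92630 km = 9.2630×10⁷ m.
r_a = 58230 + 271500 = 329730 km = 3.2973×10⁸ m.
Semi-major axis a = (r_p + r_a)/2 = (92630 + 3.2973×10⁵)/2 = 2.1118×10⁵ km = 2.112×10⁸ m.
By Kepler's third law T = 2π√(a³/μ) = 2π × 1.576×10⁴ = 9.901×10⁴ s.
= 1650 minutes.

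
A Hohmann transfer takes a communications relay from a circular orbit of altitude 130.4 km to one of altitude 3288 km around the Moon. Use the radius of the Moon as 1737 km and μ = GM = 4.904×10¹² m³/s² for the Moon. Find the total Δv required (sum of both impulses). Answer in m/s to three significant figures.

r₁ = 1737 + 130.4 = 1867.4 km = 1.8674×10⁶ m.
r₂ = 1737 + 3288 = 5025.0 km = 5.0250×10⁶ m.
Transfer ellipse a_t = (r₁ + r₂)/2 = 3.446×10⁶ m.
At r₁: circular v_c1 = √(μ/r₁) = 1621 m/s; transfer-perilune v_p = √[μ(2/r₁ − 1/a_t)] = 1957 m/s.
Δv₁ = v_p − v_c1 = 336.3 m/s.
At r₂: circular v_c2 = √(μ/r₂) = 987.9 m/s; transfer-apolune v_a = √[μ(2/r₂ − 1/a_t)] = 727.2 m/s.
Δv₂ = v_c2 − v_a = 260.7 m/s.
Total Δv = Δv₁ + Δv₂ = 597.0 m/s.

Δv_total ≈ 597 m/s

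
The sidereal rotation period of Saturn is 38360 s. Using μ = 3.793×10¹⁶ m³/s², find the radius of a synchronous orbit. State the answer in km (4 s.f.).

A synchronous orbit has period T, so by Kepler's third law a = (μT²/4π²)^(1/3).
μT²/4π² = 3.793×10¹⁶ × (3.836×10⁴)² / 39.48 = 1.414×10²⁴ m³.
a = 1.122×10⁸ m = 1.1223×10⁵ km.

r_sync ≈ 1.122×10⁵ km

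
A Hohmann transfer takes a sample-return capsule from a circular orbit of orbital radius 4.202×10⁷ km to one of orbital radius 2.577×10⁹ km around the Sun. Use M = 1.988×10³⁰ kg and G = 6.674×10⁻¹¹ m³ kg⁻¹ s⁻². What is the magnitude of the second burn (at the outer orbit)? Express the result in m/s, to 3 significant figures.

Δv ≈ 5890 m/s

μ = GM = 6.674×10⁻¹¹ × 1.988×10³⁰ = 1.327×10²⁰ m³/s².
r₁ = 4.202×10⁷ km = 4.202×10¹⁰ m.
r₂ = 2.577×10⁹ km = 2.577×10¹² m.
Transfer ellipse a_t = (r₁ + r₂)/2 = 1.310×10¹² m.
At r₁: circular v_c1 = √(μ/r₁) = 56190 m/s; transfer-perihelion v_p = √[μ(2/r₁ − 1/a_t)] = 78830 m/s.
At r₂: circular v_c2 = √(μ/r₂) = 7175 m/s; transfer-aphelion v_a = √[μ(2/r₂ − 1/a_t)] = 1285 m/s.
Δv₂ = v_c2 − v_a = 5890 m/s.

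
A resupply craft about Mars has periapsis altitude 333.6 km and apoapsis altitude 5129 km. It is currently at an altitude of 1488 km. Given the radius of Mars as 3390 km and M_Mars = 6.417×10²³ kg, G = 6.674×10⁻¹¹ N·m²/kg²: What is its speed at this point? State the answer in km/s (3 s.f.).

μ = GM = 6.674×10⁻¹¹ × 6.417×10²³ = 4.283×10¹³ m³/s².
r_p = 3390 + 333.6 = 3723.6 km = 3.7236×10⁶ m.
r_a = 3390 + 5129 = 8519.0 km = 8.5190×10⁶ m.
r = 3390 + 1488 = 4878.0 km = 4.878×10⁶ m.
Semi-major axis a = (r_p + r_a)/2 = 6121.3 km = 6.121×10⁶ m.
Vis-viva: v² = μ(2/r − 1/a) = 4.283×10¹³ × (4.100×10⁻⁷ − 1.634×10⁻⁷) = 1.056×10⁷ m²/s².
v = 3250 m/s = 3.250 km/s.

v ≈ 3.25 km/s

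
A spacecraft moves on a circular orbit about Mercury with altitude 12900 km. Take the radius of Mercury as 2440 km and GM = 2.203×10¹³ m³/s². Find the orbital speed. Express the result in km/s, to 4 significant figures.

r = 2440 + 12900 = 15340 km = 1.5340×10⁷ m.
For a circular orbit v = √(μ/r) = √(2.203×10¹³ / 1.534×10⁷) = √(1.436×10⁶) = 1198 m/s.
That is 1.198 km/s.

v ≈ 1.198 km/s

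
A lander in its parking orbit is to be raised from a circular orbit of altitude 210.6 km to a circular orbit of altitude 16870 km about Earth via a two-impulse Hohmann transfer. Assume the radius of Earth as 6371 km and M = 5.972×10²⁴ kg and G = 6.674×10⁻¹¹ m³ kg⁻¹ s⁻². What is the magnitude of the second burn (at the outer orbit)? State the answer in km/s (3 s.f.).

Δv ≈ 1.39 km/s

μ = GM = 6.674×10⁻¹¹ × 5.972×10²⁴ = 3.986×10¹⁴ m³/s².
r₁ = 6371 + 210.6 = 6581.6 km = 6.5816×10⁶ m.
r₂ = 6371 + 16870 = 23241 km = 2.3241×10⁷ m.
Transfer ellipse a_t = (r₁ + r₂)/2 = 1.491×10⁷ m.
At r₁: circular v_c1 = √(μ/r₁) = 7782 m/s; transfer-perigee v_p = √[μ(2/r₁ − 1/a_t)] = 9715 m/s.
At r₂: circular v_c2 = √(μ/r₂) = 4141 m/s; transfer-apogee v_a = √[μ(2/r₂ − 1/a_t)] = 2751 m/s.
Δv₂ = v_c2 − v_a = 1390 m/s.
= 1.390 km/s.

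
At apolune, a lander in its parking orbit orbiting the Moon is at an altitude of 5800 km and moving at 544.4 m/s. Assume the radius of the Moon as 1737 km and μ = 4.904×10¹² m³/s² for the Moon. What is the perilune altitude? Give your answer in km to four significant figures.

r_a = 1737 + 5800 = 7537.0 km = 7.537×10⁶ m.
Specific energy ε = v²/2 − μ/r = -5.025×10⁵ J/kg, so a = −μ/(2ε) = 4.880×10⁶ m.
The apsides satisfy r_p + r_a = 2a, so the perilune radius is 2a − r_a = 2.223×10⁶ m = 2222.8 km.
Perilune altitude = 2222.8 − 1737 = 485.77 km.

perilune altitude ≈ 485.8 km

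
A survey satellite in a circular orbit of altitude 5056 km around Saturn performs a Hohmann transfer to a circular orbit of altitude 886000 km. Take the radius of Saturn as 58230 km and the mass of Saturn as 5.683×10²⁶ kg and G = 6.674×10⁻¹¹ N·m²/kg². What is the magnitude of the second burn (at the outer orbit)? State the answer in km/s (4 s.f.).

μ = GM = 6.674×10⁻¹¹ × 5.683×10²⁶ = 3.793×10¹⁶ m³/s².
r₁ = 58230 + 5056 = 63286 km = 6.3286×10⁷ m.
r₂ = 58230 + 886000 = 944230 km = 9.4423×10⁸ m.
Transfer ellipse a_t = (r₁ + r₂)/2 = 5.038×10⁸ m.
At r₁: circular v_c1 = √(μ/r₁) = 24480 m/s; transfer-perikrone v_p = √[μ(2/r₁ − 1/a_t)] = 33520 m/s.
At r₂: circular v_c2 = √(μ/r₂) = 6338 m/s; transfer-apokrone v_a = √[μ(2/r₂ − 1/a_t)] = 2246 m/s.
Δv₂ = v_c2 − v_a = 4091 m/s.
= 4.091 km/s.

Δv ≈ 4.091 km/s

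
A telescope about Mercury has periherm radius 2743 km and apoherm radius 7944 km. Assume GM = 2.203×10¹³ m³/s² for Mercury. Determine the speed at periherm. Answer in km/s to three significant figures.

Semi-major axis a = (r_p + r_a)/2 = 5343.5 km = 5.344×10⁶ m.
Vis-viva: v² = μ(2/r − 1/a) = 2.203×10¹³ × (7.291×10⁻⁷ − 1.871×10⁻⁷) = 1.194×10⁷ m²/s².
v = 3455 m/s = 3.455 km/s.

v ≈ 3.46 km/s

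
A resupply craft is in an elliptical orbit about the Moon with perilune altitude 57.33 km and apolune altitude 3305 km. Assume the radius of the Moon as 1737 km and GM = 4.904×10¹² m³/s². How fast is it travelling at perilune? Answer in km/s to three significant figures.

v ≈ 2.01 km/s

r_p = 1737 + 57.33 = 1794.3 km = 1.7943×10⁶ m.
r_a = 1737 + 3305 = 5042.0 km = 5.0420×10⁶ m.
Semi-major axis a = (r_p + r_a)/2 = 3418.2 km = 3.418×10⁶ m.
Vis-viva: v² = μ(2/r − 1/a) = 4.904×10¹² × (1.115×10⁻⁶ − 2.926×10⁻⁷) = 4.031×10⁶ m²/s².
v = 2008 m/s = 2.008 km/s.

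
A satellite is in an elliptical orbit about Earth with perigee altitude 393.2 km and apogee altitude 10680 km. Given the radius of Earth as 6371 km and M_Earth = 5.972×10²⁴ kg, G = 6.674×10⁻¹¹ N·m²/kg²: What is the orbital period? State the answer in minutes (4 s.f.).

T ≈ 215.5 minutes

μ = GM = 6.674×10⁻¹¹ × 5.972×10²⁴ = 3.986×10¹⁴ m³/s².
r_p = 6371 + 393.2 = 6764.2 km = 6.7642×10⁶ m.
r_a = 6371 + 10680 = 17051 km = 1.7051×10⁷ m.
Semi-major axis a = (r_p + r_a)/2 = (6764.2 + 17051)/2 = 11908 km = 1.191×10⁷ m.
By Kepler's third law T = 2π√(a³/μ) = 2π × 2.058×10³ = 1.293×10⁴ s.
= 215.5 minutes.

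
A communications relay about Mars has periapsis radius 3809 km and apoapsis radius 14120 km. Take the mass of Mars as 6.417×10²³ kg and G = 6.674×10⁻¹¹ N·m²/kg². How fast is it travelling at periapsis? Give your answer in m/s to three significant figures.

μ = GM = 6.674×10⁻¹¹ × 6.417×10²³ = 4.283×10¹³ m³/s².
Semi-major axis a = (r_p + r_a)/2 = 8964.5 km = 8.964×10⁶ m.
Vis-viva: v² = μ(2/r − 1/a) = 4.283×10¹³ × (5.251×10⁻⁷ − 1.116×10⁻⁷) = 1.771×10⁷ m²/s².
v = 4208 m/s.

v ≈ 4210 m/s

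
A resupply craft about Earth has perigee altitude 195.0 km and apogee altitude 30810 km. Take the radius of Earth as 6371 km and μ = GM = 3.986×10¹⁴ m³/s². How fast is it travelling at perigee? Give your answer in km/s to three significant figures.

v ≈ 10.2 km/s

r_p = 6371 + 195.0 = 6566.0 km = 6.5660×10⁶ m.
r_a = 6371 + 30810 = 37181 km = 3.7181×10⁷ m.
Semi-major axis a = (r_p + r_a)/2 = 21874 km = 2.187×10⁷ m.
Vis-viva: v² = μ(2/r − 1/a) = 3.986×10¹⁴ × (3.046×10⁻⁷ − 4.572×10⁻⁸) = 1.032×10⁸ m²/s².
v = 10160 m/s = 10.16 km/s.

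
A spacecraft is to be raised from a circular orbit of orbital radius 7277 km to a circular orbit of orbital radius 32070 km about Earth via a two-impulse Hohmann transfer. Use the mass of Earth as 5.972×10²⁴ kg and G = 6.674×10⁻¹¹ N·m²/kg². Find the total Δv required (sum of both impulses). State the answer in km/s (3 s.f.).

Δv_total ≈ 3.43 km/s

μ = GM = 6.674×10⁻¹¹ × 5.972×10²⁴ = 3.986×10¹⁴ m³/s².
r₁ = 7277 km = 7.277×10⁶ m.
r₂ = 32070 km = 3.207×10⁷ m.
Transfer ellipse a_t = (r₁ + r₂)/2 = 1.967×10⁷ m.
At r₁: circular v_c1 = √(μ/r₁) = 7401 m/s; transfer-perigee v_p = √[μ(2/r₁ − 1/a_t)] = 9449 m/s.
Δv₁ = v_p − v_c1 = 2048 m/s.
At r₂: circular v_c2 = √(μ/r₂) = 3525 m/s; transfer-apogee v_a = √[μ(2/r₂ − 1/a_t)] = 2144 m/s.
Δv₂ = v_c2 − v_a = 1381 m/s.
Total Δv = Δv₁ + Δv₂ = 3430 m/s = 3.430 km/s.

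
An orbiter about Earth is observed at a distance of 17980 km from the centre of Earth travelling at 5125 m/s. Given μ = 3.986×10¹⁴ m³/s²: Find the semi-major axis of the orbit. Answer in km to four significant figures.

r = 1.798×10⁷ m.
Specific orbital energy ε = v²/2 − μ/r = (5125)²/2 − 3.986×10¹⁴/1.798×10⁷ = -9.036×10⁶ J/kg.
Since ε = −μ/(2a), a = −μ/(2ε) = 2.206×10⁷ m = 22056 km.

a ≈ 22060 km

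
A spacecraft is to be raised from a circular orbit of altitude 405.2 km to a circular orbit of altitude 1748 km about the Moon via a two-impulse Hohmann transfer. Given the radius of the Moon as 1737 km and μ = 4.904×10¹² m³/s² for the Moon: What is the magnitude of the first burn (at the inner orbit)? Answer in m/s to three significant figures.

Δv ≈ 171 m/s

r₁ = 1737 + 405.2 = 2142.2 km = 2.1422×10⁶ m.
r₂ = 1737 + 1748 = 3485.0 km = 3.4850×10⁶ m.
Transfer ellipse a_t = (r₁ + r₂)/2 = 2.814×10⁶ m.
At r₁: circular v_c1 = √(μ/r₁) = 1513 m/s; transfer-perilune v_p = √[μ(2/r₁ − 1/a_t)] = 1684 m/s.
Δv₁ = v_p − v_c1 = 170.9 m/s.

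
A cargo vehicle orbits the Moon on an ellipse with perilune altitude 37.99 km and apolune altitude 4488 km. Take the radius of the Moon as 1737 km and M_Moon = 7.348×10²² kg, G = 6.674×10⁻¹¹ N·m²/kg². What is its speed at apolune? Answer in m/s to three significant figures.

μ = GM = 6.674×10⁻¹¹ × 7.348×10²² = 4.904×10¹² m³/s².
r_p = 1737 + 37.99 = 1775.0 km = 1.7750×10⁶ m.
r_a = 1737 + 4488 = 6225.0 km = 6.2250×10⁶ m.
Semi-major axis a = (r_p + r_a)/2 = 4000.0 km = 4.000×10⁶ m.
Vis-viva: v² = μ(2/r − 1/a) = 4.904×10¹² × (3.213×10⁻⁷ − 2.500×10⁻⁷) = 3.496×10⁵ m²/s².
v = 591.3 m/s.

v ≈ 591 m/s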